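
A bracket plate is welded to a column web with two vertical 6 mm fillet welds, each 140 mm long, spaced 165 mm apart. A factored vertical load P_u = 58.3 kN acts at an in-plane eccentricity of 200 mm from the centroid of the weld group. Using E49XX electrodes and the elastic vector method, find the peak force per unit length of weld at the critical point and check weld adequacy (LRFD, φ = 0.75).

f_max ≈ 706 N/mm; adequate

E49XX → F_EXX = 490 MPa.
Total weld length L_w = 280 mm. Treat welds as unit-width lines.
Polar moment about centroid: J = 2[d³/12 + d(b/2)²] = 2[140³/12 + 140×82.5²] = 2363000 mm³.
Direct shear f_v = P/L_w = 58.3×10³ / 280 = 208.2 N/mm (vertical).
Torsion M = P·e = 58.3×10³ × 200 = 11660000 N·mm.
Critical point at (x, y) = (82.5, 70) from centroid. f_tx = M·y/J = 345.4 N/mm; f_ty = M·x/J = 407.1 N/mm.
Resultant f_max = √[f_tx² + (f_v + f_ty)²] = √[345.4² + (208.2 + 407.1)²] = 705.6 N/mm.
Capacity per unit length: φr_n = 0.75 × 0.6 × 490 × (0.707 × 6) = 935.4 N/mm.
705.6 ≤ 935.4 → adequate.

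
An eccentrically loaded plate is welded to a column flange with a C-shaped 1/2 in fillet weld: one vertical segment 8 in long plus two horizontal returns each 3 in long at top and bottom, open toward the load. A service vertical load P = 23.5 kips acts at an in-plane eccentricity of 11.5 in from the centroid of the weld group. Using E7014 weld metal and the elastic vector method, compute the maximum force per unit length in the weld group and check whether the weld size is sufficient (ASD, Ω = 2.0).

E70XX → F_EXX = 70 ksi.
Total weld length L_w = 14 in. Treat welds as unit-width lines.
Centroid: x̄ = 2×3×1.5 / 14 = 0.6429 in from the vertical weld.
Polar moment about centroid: J = I_x + I_y = [8³/12 + 2×3×4²] + [8×0.6429² + 2(3³/12 + 3×0.8571²)] = 150.9 in³.
Direct shear f_v = P/L_w = 23.5 / 14 = 1.679 kip/in (vertical).
Torsion M = P·e = 23.5 × 11.5 = 270.25 kip·in.
Critical point at (x, y) = (2.357, 4) from centroid. f_tx = M·y/J = 7.165 kip/in; f_ty = M·x/J = 4.222 kip/in.
Resultant f_max = √[f_tx² + (f_v + f_ty)²] = √[7.165² + (1.679 + 4.222)²] = 9.282 kip/in.
Capacity per unit length: r_n/Ω = (1/2.0) × 0.6 × 70 × (0.707 × 0.5) = 7.423 kip/in.
9.282 > 7.423 → NOT adequate.

f_max ≈ 9.28 kip/in; NOT adequate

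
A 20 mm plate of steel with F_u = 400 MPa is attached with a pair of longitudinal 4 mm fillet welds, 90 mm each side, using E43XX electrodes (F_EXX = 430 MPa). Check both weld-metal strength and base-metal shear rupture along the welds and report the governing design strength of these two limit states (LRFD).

t_e = 0.707 × 4 = 2.828 mm; L = 180 mm.
Weld metal: φR_n = 0.75 × 0.6 × 430 × 2.828 × 180 × 10⁻³ = 98.5 kN.
Base metal (shear rupture): φR_n = 0.75 × 0.6 × 400 × 20 × 180 × 10⁻³ = 648 kN.
Governing: weld metal.

φR_n ≈ 98.5 kN (weld metal governs)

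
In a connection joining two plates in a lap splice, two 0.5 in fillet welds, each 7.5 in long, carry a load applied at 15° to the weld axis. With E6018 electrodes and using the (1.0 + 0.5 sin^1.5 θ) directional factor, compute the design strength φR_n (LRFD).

E60XX → F_EXX = 60 ksi.
t_e = 0.707 × 0.5 = 0.3535 in; A_we = 0.3535 × 15 = 5.302 in².
Directional factor: 1.0 + 0.5 sin^1.5(15°) = 1.066.
F_nw = 0.6 × 60 × 1.066 = 38.37 ksi.
φR_n = 0.75 × 38.37 × 5.302 = 152.6 kips.

φR_n ≈ 153 kips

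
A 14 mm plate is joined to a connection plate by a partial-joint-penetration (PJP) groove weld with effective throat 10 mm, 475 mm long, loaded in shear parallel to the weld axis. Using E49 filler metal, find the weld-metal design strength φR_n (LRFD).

E49XX → F_EXX = 490 MPa.
Effective throat (given) t_e = 10 mm.
A_we = 10 × 475 = 4750 mm².
F_nw = 0.6 F_EXX = 294 MPa.
φR_n = 0.75 × 294 × 4750 × 10⁻³ = 1047 kN.

φR_n ≈ 1050 kN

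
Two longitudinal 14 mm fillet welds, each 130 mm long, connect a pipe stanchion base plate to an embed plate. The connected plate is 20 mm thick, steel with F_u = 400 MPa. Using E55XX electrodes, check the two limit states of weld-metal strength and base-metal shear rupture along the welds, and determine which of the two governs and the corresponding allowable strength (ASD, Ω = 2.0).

R_n/Ω ≈ 425 kN (weld metal governs)

E55XX → F_EXX = 550 MPa.
t_e = 0.707 × 14 = 9.898 mm; L = 260 mm.
Weld metal: R_n/Ω = (1/2.0) × 0.6 × 550 × 9.898 × 260 × 10⁻³ = 424.6 kN.
Base metal (shear rupture): R_n/Ω = (1/2.0) × 0.6 × 400 × 20 × 260 × 10⁻³ = 624 kN.
Governing: weld metal.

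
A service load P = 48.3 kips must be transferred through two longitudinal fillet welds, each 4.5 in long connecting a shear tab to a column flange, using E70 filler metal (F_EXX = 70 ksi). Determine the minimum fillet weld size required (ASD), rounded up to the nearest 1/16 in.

w = 3/8 in

Total weld length L = 9 in.
Required throat t_e = P × Ω / (0.6 F_EXX × L) = 48.3 × 2.0 / (0.6 × 70 × 9) = 0.2556 in.
Required leg w = t_e / 0.707 = 0.3615 in → use 3/8 in.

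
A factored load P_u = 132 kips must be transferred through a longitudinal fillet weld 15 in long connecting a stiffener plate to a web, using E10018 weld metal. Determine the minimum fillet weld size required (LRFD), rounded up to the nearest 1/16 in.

w = 5/16 in

E100XX → F_EXX = 100 ksi.
Total weld length L = 15 in.
Required throat t_e = P_u / (φ × 0.6 F_EXX × L) = 132 / (0.75 × 0.6 × 100 × 15) = 0.1956 in.
Required leg w = t_e / 0.707 = 0.2766 in → use 5/16 in.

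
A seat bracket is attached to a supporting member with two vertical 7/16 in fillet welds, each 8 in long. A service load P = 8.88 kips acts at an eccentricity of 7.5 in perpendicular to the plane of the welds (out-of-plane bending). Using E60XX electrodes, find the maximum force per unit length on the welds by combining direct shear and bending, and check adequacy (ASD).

f_max ≈ 3.17 kip/in; adequate

E60XX → F_EXX = 60 ksi.
L_w = 2 × 8 = 16 in; section modulus (unit throat) S = 2 × L²/6 = 21.33 in².
Direct shear f_v = P/L_w = 8.88/16 = 0.555 kip/in.
Moment M = P × e = 8.88 × 7.5 = 66.6 kip·in; bending f_b = M/S = 3.122 kip/in.
f_max = √(f_v² + f_b²) = √(0.555² + 3.122²) = 3.171 kip/in.
r_n/Ω = (1/2.0) × 0.6 × 60 × (0.707 × 0.4375) = 5.568 kip/in → adequate.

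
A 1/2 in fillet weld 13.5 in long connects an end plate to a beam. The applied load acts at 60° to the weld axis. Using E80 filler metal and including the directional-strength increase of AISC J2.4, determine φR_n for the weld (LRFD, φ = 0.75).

φR_n ≈ 241 kips

E80XX → F_EXX = 80 ksi.
t_e = 0.707 × 0.5 = 0.3535 in; A_we = 0.3535 × 13.5 = 4.772 in².
Directional factor: 1.0 + 0.5 sin^1.5(60°) = 1.403.
F_nw = 0.6 × 80 × 1.403 = 67.34 ksi.
φR_n = 0.75 × 67.34 × 4.772 = 241 kips.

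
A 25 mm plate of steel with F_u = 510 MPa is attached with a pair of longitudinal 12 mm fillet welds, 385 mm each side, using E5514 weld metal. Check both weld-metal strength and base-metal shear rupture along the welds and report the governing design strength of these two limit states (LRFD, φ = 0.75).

φR_n ≈ 1620 kN (weld metal governs)

E55XX → F_EXX = 550 MPa.
t_e = 0.707 × 12 = 8.484 mm; L = 770 mm.
Weld metal: φR_n = 0.75 × 0.6 × 550 × 8.484 × 770 × 10⁻³ = 1617 kN.
Base metal (shear rupture): φR_n = 0.75 × 0.6 × 510 × 25 × 770 × 10⁻³ = 4418 kN.
Governing: weld metal.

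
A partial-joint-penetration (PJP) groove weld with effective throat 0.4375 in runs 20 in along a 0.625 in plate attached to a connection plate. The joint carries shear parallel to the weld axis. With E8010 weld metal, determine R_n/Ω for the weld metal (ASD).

R_n/Ω ≈ 210 kip

E80XX → F_EXX = 80 ksi.
Effective throat (given) t_e = 0.4375 in.
A_we = 0.4375 × 20 = 8.75 in².
F_nw = 0.6 F_EXX = 48 ksi.
R_n/Ω = (48 × 8.75) / 2.0 = 210 kip.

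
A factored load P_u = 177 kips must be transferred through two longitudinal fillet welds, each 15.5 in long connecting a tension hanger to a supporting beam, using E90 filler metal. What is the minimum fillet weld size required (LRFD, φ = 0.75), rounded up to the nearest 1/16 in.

E90XX → F_EXX = 90 ksi.
Total weld length L = 31 in.
Required throat t_e = P_u / (φ × 0.6 F_EXX × L) = 177 / (0.75 × 0.6 × 90 × 31) = 0.141 in.
Required leg w = t_e / 0.707 = 0.1994 in → use 1/4 in.

w = 1/4 in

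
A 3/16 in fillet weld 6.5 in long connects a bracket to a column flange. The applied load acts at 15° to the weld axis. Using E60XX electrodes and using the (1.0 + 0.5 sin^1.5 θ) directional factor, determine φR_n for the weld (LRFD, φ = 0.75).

φR_n ≈ 24.8 kips

E60XX → F_EXX = 60 ksi.
t_e = 0.707 × 0.1875 = 0.1326 in; A_we = 0.1326 × 6.5 = 0.8617 in².
Directional factor: 1.0 + 0.5 sin^1.5(15°) = 1.066.
F_nw = 0.6 × 60 × 1.066 = 38.37 ksi.
φR_n = 0.75 × 38.37 × 0.8617 = 24.8 kips.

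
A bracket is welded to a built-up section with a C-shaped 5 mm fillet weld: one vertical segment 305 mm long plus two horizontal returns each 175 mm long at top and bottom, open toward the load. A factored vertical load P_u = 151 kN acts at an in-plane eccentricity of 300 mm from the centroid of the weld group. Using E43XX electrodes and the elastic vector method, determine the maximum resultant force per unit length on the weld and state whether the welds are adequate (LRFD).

f_max ≈ 880 N/mm; NOT adequate

E43XX → F_EXX = 430 MPa.
Total weld length L_w = 655 mm. Treat welds as unit-width lines.
Centroid: x̄ = 2×175×87.5 / 655 = 46.76 mm from the vertical weld.
Polar moment about centroid: J = I_x + I_y = [305³/12 + 2×175×152.5²] + [305×46.76² + 2(175³/12 + 175×40.74²)] = 12650000 mm³.
Direct shear f_v = P/L_w = 151×10³ / 655 = 230.5 N/mm (vertical).
Torsion M = P·e = 151×10³ × 300 = 45300000 N·mm.
Critical point at (x, y) = (128.2, 152.5) from centroid. f_tx = M·y/J = 546.3 N/mm; f_ty = M·x/J = 459.4 N/mm.
Resultant f_max = √[f_tx² + (f_v + f_ty)²] = √[546.3² + (230.5 + 459.4)²] = 880.1 N/mm.
Capacity per unit length: φr_n = 0.75 × 0.6 × 430 × (0.707 × 5) = 684 N/mm.
880.1 > 684 → NOT adequate.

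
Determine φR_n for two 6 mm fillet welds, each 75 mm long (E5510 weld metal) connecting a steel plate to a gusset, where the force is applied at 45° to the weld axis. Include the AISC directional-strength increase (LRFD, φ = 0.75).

E55XX → F_EXX = 550 MPa.
t_e = 0.707 × 6 = 4.242 mm; A_we = 4.242 × 150 = 636.3 mm².
Directional factor: 1.0 + 0.5 sin^1.5(45°) = 1.297.
F_nw = 0.6 × 550 × 1.297 = 428.1 MPa.
φR_n = 0.75 × 428.1 × 636.3 × 10⁻³ = 204.3 kN.

φR_n ≈ 204 kN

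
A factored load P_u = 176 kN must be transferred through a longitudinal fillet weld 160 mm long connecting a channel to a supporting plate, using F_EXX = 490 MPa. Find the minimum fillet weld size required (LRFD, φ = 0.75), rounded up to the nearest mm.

Total weld length L = 160 mm.
Required throat t_e = P_u / (φ × 0.6 F_EXX × L) = 176 / (0.75 × 0.6 × 490 × 160 × 10⁻³) = 4.989 mm.
Required leg w = t_e / 0.707 = 7.056 mm → use 8 mm.

w = 8 mm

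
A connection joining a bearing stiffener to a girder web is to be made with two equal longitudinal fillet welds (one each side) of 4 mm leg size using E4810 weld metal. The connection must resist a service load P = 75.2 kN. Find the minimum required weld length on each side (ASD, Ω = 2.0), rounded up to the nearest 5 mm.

L = 95 mm on each side

E48XX → F_EXX = 480 MPa.
Throat t_e = 0.707 × 4 = 2.828 mm.
r_n/Ω = (0.6 × 480 × 2.828) / 2.0 = 407.2 N/mm = 0.4072 kN/mm.
L_req = P / (r_n/Ω) = 75.2 / 0.4072 = 184.7 mm total.
Per side: 184.7 / 2 = 92.33 mm.
Round up → use L = 95 mm on each side.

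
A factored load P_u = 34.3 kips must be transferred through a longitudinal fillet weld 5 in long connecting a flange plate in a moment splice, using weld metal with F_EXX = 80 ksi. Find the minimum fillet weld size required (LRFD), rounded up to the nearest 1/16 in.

Total weld length L = 5 in.
Required throat t_e = P_u / (φ × 0.6 F_EXX × L) = 34.3 / (0.75 × 0.6 × 80 × 5) = 0.1906 in.
Required leg w = t_e / 0.707 = 0.2695 in → use 5/16 in.

w = 5/16 in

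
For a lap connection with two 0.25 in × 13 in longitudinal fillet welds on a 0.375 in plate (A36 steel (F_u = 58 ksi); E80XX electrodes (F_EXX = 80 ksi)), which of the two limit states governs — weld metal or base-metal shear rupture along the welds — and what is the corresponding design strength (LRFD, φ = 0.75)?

φR_n ≈ 165 kip (weld metal governs)

t_e = 0.707 × 0.25 = 0.1767 in; L = 26 in.
Weld metal: φR_n = 0.75 × 0.6 × 80 × 0.1767 × 26 = 165.4 kip.
Base metal (shear rupture): φR_n = 0.75 × 0.6 × 58 × 0.375 × 26 = 254.5 kip.
Governing: weld metal.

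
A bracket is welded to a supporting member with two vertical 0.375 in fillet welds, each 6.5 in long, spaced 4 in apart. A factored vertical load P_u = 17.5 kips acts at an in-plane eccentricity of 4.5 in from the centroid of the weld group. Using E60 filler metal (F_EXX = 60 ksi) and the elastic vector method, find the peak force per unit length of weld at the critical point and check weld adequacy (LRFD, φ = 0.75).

f_max ≈ 3.95 kip/in; adequate

Total weld length L_w = 13 in. Treat welds as unit-width lines.
Polar moment about centroid: J = 2[d³/12 + d(b/2)²] = 2[6.5³/12 + 6.5×2²] = 97.77 in³.
Direct shear f_v = P/L_w = 17.5 / 13 = 1.346 kip/in (vertical).
Torsion M = P·e = 17.5 × 4.5 = 78.75 kip·in.
Critical point at (x, y) = (2, 3.25) from centroid. f_tx = M·y/J = 2.618 kip/in; f_ty = M·x/J = 1.611 kip/in.
Resultant f_max = √[f_tx² + (f_v + f_ty)²] = √[2.618² + (1.346 + 1.611)²] = 3.949 kip/in.
Capacity per unit length: φr_n = 0.75 × 0.6 × 60 × (0.707 × 0.375) = 7.158 kip/in.
3.949 ≤ 7.158 → adequate.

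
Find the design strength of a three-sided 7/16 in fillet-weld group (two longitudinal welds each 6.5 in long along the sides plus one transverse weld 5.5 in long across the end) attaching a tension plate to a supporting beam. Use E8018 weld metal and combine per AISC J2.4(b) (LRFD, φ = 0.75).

φR_n ≈ 215 kips

E80XX → F_EXX = 80 ksi.
t_e = 0.707 × 0.4375 = 0.3093 in.
R_nwl = 0.6 × 80 × 0.3093 × 13 = 193 kips (longitudinal, 2 welds).
R_nwt = 0.6 × 80 × 0.3093 × 5.5 = 81.66 kips (transverse, base value).
(i) R_nwl + R_nwt = 274.7 kips; (ii) 0.85 R_nwl + 1.5 R_nwt = 286.5 kips.
R_n = max = 286.5 kips [governs: (ii)]; φR_n = 214.9 kips.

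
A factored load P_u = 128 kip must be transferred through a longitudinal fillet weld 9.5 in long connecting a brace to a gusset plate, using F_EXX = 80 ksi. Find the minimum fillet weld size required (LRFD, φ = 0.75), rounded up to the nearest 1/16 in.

Total weld length L = 9.5 in.
Required throat t_e = P_u / (φ × 0.6 F_EXX × L) = 128 / (0.75 × 0.6 × 80 × 9.5) = 0.3743 in.
Required leg w = t_e / 0.707 = 0.5294 in → use 9/16 in.

w = 9/16 in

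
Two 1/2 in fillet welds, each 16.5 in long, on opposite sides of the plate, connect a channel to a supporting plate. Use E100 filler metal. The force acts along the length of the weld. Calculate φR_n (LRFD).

E100XX → F_EXX = 100 ksi.
Effective throat t_e = 0.707 × 0.5 = 0.3535 in.
Total length L = 33 in; A_we = 0.3535 × 33 = 11.67 in².
F_nw = 0.6 F_EXX = 0.6 × 100 = 60 ksi.
φR_n = 0.75 × 60 × 11.67 = 524.9 kips.

φR_n ≈ 525 kips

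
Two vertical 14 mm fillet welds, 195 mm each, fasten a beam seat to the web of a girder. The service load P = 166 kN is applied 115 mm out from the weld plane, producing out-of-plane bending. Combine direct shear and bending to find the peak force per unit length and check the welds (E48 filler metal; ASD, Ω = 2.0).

f_max ≈ 1570 N/mm; NOT adequate

E48XX → F_EXX = 480 MPa.
L_w = 2 × 195 = 390 mm; section modulus (unit throat) S = 2 × L²/6 = 12680 mm².
Direct shear f_v = P/L_w = 166×10³/390 = 425.6 N/mm.
Moment M = P × e = 166×10³ × 115 = 19090000 N·mm; bending f_b = M/S = 1506 N/mm.
f_max = √(f_v² + f_b²) = √(425.6² + 1506²) = 1565 N/mm.
r_n/Ω = (1/2.0) × 0.6 × 480 × (0.707 × 14) = 1425 N/mm → NOT adequate.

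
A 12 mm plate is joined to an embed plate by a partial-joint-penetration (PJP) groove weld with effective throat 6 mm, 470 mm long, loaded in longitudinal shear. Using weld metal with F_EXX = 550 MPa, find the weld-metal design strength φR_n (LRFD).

φR_n ≈ 698 kN

Effective throat (given) t_e = 6 mm.
A_we = 6 × 470 = 2820 mm².
F_nw = 0.6 F_EXX = 330 MPa.
φR_n = 0.75 × 330 × 2820 × 10⁻³ = 698 kN.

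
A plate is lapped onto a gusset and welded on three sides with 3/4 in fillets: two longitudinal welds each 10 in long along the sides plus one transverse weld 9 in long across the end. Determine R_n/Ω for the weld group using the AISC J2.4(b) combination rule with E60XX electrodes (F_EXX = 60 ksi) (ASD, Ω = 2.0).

t_e = 0.707 × 0.75 = 0.5302 in.
R_nwl = 0.6 × 60 × 0.5302 × 20 = 381.8 kips (longitudinal, 2 welds).
R_nwt = 0.6 × 60 × 0.5302 × 9 = 171.8 kips (transverse, base value).
(i) R_nwl + R_nwt = 553.6 kips; (ii) 0.85 R_nwl + 1.5 R_nwt = 582.2 kips.
R_n = max = 582.2 kips [governs: (ii)]; R_n/Ω = 291.1 kips.

R_n/Ω ≈ 291 kips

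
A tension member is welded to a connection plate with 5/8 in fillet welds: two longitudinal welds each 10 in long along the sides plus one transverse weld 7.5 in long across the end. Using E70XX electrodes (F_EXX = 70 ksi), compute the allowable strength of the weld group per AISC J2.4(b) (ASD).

t_e = 0.707 × 0.625 = 0.4419 in.
R_nwl = 0.6 × 70 × 0.4419 × 20 = 371.2 kips (longitudinal, 2 welds).
R_nwt = 0.6 × 70 × 0.4419 × 7.5 = 139.2 kips (transverse, base value).
(i) R_nwl + R_nwt = 510.4 kips; (ii) 0.85 R_nwl + 1.5 R_nwt = 524.3 kips.
R_n = max = 524.3 kips [governs: (ii)]; R_n/Ω = 262.1 kips.

R_n/Ω ≈ 262 kips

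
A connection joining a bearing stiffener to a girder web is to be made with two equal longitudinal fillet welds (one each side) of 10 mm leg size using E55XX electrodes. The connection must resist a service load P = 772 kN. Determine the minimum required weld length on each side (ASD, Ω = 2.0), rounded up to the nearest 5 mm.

E55XX → F_EXX = 550 MPa.
Throat t_e = 0.707 × 10 = 7.07 mm.
r_n/Ω = (0.6 × 550 × 7.07) / 2.0 = 1167 N/mm = 1.167 kN/mm.
L_req = P / (r_n/Ω) = 772 / 1.167 = 661.8 mm total.
Per side: 661.8 / 2 = 330.9 mm.
Round up → use L = 335 mm on each side.

L = 335 mm on each side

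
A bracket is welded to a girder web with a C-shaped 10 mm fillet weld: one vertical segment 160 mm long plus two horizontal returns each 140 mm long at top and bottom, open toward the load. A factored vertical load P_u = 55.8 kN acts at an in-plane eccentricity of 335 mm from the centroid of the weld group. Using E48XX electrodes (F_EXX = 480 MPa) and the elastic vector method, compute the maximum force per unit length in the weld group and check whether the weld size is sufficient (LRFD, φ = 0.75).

f_max ≈ 855 N/mm; adequate

Total weld length L_w = 440 mm. Treat welds as unit-width lines.
Centroid: x̄ = 2×140×70 / 440 = 44.55 mm from the vertical weld.
Polar moment about centroid: J = I_x + I_y = [160³/12 + 2×140×80²] + [160×44.55² + 2(140³/12 + 140×25.45²)] = 3090000 mm³.
Direct shear f_v = P/L_w = 55.8×10³ / 440 = 126.8 N/mm (vertical).
Torsion M = P·e = 55.8×10³ × 335 = 18693000 N·mm.
Critical point at (x, y) = (95.45, 80) from centroid. f_tx = M·y/J = 484 N/mm; f_ty = M·x/J = 577.5 N/mm.
Resultant f_max = √[f_tx² + (f_v + f_ty)²] = √[484² + (126.8 + 577.5)²] = 854.6 N/mm.
Capacity per unit length: φr_n = 0.75 × 0.6 × 480 × (0.707 × 10) = 1527 N/mm.
854.6 ≤ 1527 → adequate.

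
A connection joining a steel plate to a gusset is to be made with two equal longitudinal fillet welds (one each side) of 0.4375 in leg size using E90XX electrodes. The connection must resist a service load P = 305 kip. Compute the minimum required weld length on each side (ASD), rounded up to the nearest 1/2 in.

E90XX → F_EXX = 90 ksi.
Throat t_e = 0.707 × 0.4375 = 0.3093 in.
r_n/Ω = (0.6 × 90 × 0.3093) / 2.0 = 8.351 kip/in.
L_req = P / (r_n/Ω) = 305 / 8.351 = 36.52 in total.
Per side: 36.52 / 2 = 18.26 in.
Round up → use L = 18.5 in on each side.

L = 18.5 in on each side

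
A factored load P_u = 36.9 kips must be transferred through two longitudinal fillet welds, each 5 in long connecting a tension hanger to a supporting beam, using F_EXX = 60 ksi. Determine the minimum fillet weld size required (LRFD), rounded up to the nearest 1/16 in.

w = 1/4 in

Total weld length L = 10 in.
Required throat t_e = P_u / (φ × 0.6 F_EXX × L) = 36.9 / (0.75 × 0.6 × 60 × 10) = 0.1367 in.
Required leg w = t_e / 0.707 = 0.1933 in → use 1/4 in.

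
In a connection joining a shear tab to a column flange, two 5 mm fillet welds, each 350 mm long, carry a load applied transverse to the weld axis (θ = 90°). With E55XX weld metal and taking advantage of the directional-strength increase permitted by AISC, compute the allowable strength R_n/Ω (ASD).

E55XX → F_EXX = 550 MPa.
t_e = 0.707 × 5 = 3.535 mm; A_we = 3.535 × 700 = 2474 mm².
Directional factor: 1.0 + 0.5 sin^1.5(90°) = 1.5.
F_nw = 0.6 × 550 × 1.5 = 495 MPa.
R_n/Ω = (495 × 2474) / 2.0 × 10⁻³ = 612.4 kN.

R_n/Ω ≈ 612 kN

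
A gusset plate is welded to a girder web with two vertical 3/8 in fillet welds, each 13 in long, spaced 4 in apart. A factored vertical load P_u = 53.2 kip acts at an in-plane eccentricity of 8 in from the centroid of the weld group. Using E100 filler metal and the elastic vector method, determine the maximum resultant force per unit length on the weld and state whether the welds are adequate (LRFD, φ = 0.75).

f_max ≈ 7.04 kip/in; adequate

E100XX → F_EXX = 100 ksi.
Total weld length L_w = 26 in. Treat welds as unit-width lines.
Polar moment about centroid: J = 2[d³/12 + d(b/2)²] = 2[13³/12 + 13×2²] = 470.2 in³.
Direct shear f_v = P/L_w = 53.2 / 26 = 2.046 kip/in (vertical).
Torsion M = P·e = 53.2 × 8 = 425.6 kip·in.
Critical point at (x, y) = (2, 6.5) from centroid. f_tx = M·y/J = 5.884 kip/in; f_ty = M·x/J = 1.81 kip/in.
Resultant f_max = √[f_tx² + (f_v + f_ty)²] = √[5.884² + (2.046 + 1.81)²] = 7.035 kip/in.
Capacity per unit length: φr_n = 0.75 × 0.6 × 100 × (0.707 × 0.375) = 11.93 kip/in.
7.035 ≤ 11.93 → adequate.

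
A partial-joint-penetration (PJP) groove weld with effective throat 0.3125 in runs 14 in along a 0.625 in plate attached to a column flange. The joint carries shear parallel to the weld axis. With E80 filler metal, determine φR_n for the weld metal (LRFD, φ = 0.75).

φR_n ≈ 158 kip

E80XX → F_EXX = 80 ksi.
Effective throat (given) t_e = 0.3125 in.
A_we = 0.3125 × 14 = 4.375 in².
F_nw = 0.6 F_EXX = 48 ksi.
φR_n = 0.75 × 48 × 4.375 = 157.5 kip.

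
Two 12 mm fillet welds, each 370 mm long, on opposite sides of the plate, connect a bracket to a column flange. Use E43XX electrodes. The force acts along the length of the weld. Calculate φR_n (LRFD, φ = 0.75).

E43XX → F_EXX = 430 MPa.
Effective throat t_e = 0.707 × 12 = 8.484 mm.
Total length L = 740 mm; A_we = 8.484 × 740 = 6278 mm².
F_nw = 0.6 F_EXX = 0.6 × 430 = 258 MPa.
φR_n = 0.75 × 258 × 6278 × 10⁻³ = 1215 kN.

φR_n ≈ 1210 kN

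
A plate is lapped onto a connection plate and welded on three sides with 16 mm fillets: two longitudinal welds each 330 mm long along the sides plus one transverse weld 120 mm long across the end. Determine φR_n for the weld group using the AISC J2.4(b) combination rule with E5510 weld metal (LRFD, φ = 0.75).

φR_n ≈ 2180 kN

E55XX → F_EXX = 550 MPa.
t_e = 0.707 × 16 = 11.31 mm.
R_nwl = 0.6 × 550 × 11.31 × 660 × 10⁻³ = 2464 kN (longitudinal, 2 welds).
R_nwt = 0.6 × 550 × 11.31 × 120 × 10⁻³ = 448 kN (transverse, base value).
(i) R_nwl + R_nwt = 2912 kN; (ii) 0.85 R_nwl + 1.5 R_nwt = 2766 kN.
R_n = max = 2912 kN [governs: (i)]; φR_n = 2184 kN.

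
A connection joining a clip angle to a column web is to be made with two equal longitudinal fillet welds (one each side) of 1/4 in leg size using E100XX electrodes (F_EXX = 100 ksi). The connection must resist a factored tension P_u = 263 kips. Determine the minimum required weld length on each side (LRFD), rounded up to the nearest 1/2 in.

L = 17 in on each side

Throat t_e = 0.707 × 0.25 = 0.1767 in.
φr_n = 0.75 × 0.6 × 100 × 0.1767 = 7.954 kips/in.
L_req = P_u / φr_n = 263 / 7.954 = 33.07 in total.
Per side: 33.07 / 2 = 16.53 in.
Round up → use L = 17 in on each side.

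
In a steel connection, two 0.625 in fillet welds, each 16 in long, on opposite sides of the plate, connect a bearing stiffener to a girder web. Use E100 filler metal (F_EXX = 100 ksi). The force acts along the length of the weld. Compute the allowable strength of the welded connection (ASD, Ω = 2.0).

R_n/Ω ≈ 424 kips

Effective throat t_e = 0.707 × 0.625 = 0.4419 in.
Total length L = 32 in; A_we = 0.4419 × 32 = 14.14 in².
F_nw = 0.6 F_EXX = 0.6 × 100 = 60 ksi.
R_n = 60 × 14.14 = 848.4 kips; R_n/Ω = 848.4/2.0 = 424.2 kips.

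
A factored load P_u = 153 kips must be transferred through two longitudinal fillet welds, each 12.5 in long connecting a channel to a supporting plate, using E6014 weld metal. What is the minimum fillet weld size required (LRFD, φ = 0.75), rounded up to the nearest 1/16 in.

E60XX → F_EXX = 60 ksi.
Total weld length L = 25 in.
Required throat t_e = P_u / (φ × 0.6 F_EXX × L) = 153 / (0.75 × 0.6 × 60 × 25) = 0.2267 in.
Required leg w = t_e / 0.707 = 0.3206 in → use 3/8 in.

w = 3/8 in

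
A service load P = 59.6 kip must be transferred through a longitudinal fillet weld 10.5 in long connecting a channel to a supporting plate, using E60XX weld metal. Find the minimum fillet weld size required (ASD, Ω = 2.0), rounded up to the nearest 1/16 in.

w = 1/2 in

E60XX → F_EXX = 60 ksi.
Total weld length L = 10.5 in.
Required throat t_e = P × Ω / (0.6 F_EXX × L) = 59.6 × 2.0 / (0.6 × 60 × 10.5) = 0.3153 in.
Required leg w = t_e / 0.707 = 0.446 in → use 1/2 in.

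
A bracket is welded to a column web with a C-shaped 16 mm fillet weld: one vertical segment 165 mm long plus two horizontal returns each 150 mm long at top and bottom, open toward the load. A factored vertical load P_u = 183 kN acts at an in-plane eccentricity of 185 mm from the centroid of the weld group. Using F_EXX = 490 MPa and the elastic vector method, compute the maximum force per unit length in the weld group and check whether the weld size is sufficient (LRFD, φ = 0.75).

f_max ≈ 1560 N/mm; adequate

Total weld length L_w = 465 mm. Treat welds as unit-width lines.
Centroid: x̄ = 2×150×75 / 465 = 48.39 mm from the vertical weld.
Polar moment about centroid: J = I_x + I_y = [165³/12 + 2×150×82.5²] + [165×48.39² + 2(150³/12 + 150×26.61²)] = 3578000 mm³.
Direct shear f_v = P/L_w = 183×10³ / 465 = 393.5 N/mm (vertical).
Torsion M = P·e = 183×10³ × 185 = 33855000 N·mm.
Critical point at (x, y) = (101.6, 82.5) from centroid. f_tx = M·y/J = 780.7 N/mm; f_ty = M·x/J = 961.6 N/mm.
Resultant f_max = √[f_tx² + (f_v + f_ty)²] = √[780.7² + (393.5 + 961.6)²] = 1564 N/mm.
Capacity per unit length: φr_n = 0.75 × 0.6 × 490 × (0.707 × 16) = 2494 N/mm.
1564 ≤ 2494 → adequate.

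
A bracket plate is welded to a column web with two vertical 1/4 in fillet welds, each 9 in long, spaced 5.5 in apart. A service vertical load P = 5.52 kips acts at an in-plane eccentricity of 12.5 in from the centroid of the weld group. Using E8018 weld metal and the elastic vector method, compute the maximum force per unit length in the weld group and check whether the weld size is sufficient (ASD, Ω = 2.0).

f_max ≈ 1.59 kip/in; adequate

E80XX → F_EXX = 80 ksi.
Total weld length L_w = 18 in. Treat welds as unit-width lines.
Polar moment about centroid: J = 2[d³/12 + d(b/2)²] = 2[9³/12 + 9×2.75²] = 257.6 in³.
Direct shear f_v = P/L_w = 5.52 / 18 = 0.3067 kip/in (vertical).
Torsion M = P·e = 5.52 × 12.5 = 69 kip·in.
Critical point at (x, y) = (2.75, 4.5) from centroid. f_tx = M·y/J = 1.205 kip/in; f_ty = M·x/J = 0.7365 kip/in.
Resultant f_max = √[f_tx² + (f_v + f_ty)²] = √[1.205² + (0.3067 + 0.7365)²] = 1.594 kip/in.
Capacity per unit length: r_n/Ω = (1/2.0) × 0.6 × 80 × (0.707 × 0.25) = 4.242 kip/in.
1.594 ≤ 4.242 → adequate.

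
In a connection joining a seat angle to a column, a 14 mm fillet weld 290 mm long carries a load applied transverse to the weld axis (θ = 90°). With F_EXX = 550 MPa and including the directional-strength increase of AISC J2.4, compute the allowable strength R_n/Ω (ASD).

R_n/Ω ≈ 710 kN

t_e = 0.707 × 14 = 9.898 mm; A_we = 9.898 × 290 = 2870 mm².
Directional factor: 1.0 + 0.5 sin^1.5(90°) = 1.5.
F_nw = 0.6 × 550 × 1.5 = 495 MPa.
R_n/Ω = (495 × 2870) / 2.0 × 10⁻³ = 710.4 kN.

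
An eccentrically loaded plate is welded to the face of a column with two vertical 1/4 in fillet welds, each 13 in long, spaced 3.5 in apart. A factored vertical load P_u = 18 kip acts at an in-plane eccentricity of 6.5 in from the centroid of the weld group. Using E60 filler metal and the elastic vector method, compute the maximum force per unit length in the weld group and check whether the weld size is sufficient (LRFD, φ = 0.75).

E60XX → F_EXX = 60 ksi.
Total weld length L_w = 26 in. Treat welds as unit-width lines.
Polar moment about centroid: J = 2[d³/12 + d(b/2)²] = 2[13³/12 + 13×1.75²] = 445.8 in³.
Direct shear f_v = P/L_w = 18 / 26 = 0.6923 kip/in (vertical).
Torsion M = P·e = 18 × 6.5 = 117 kip·in.
Critical point at (x, y) = (1.75, 6.5) from centroid. f_tx = M·y/J = 1.706 kip/in; f_ty = M·x/J = 0.4593 kip/in.
Resultant f_max = √[f_tx² + (f_v + f_ty)²] = √[1.706² + (0.6923 + 0.4593)²] = 2.058 kip/in.
Capacity per unit length: φr_n = 0.75 × 0.6 × 60 × (0.707 × 0.25) = 4.772 kip/in.
2.058 ≤ 4.772 → adequate.

f_max ≈ 2.06 kip/in; adequate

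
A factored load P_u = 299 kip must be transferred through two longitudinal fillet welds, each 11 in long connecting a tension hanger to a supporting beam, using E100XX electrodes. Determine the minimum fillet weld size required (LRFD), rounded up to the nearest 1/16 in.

E100XX → F_EXX = 100 ksi.
Total weld length L = 22 in.
Required throat t_e = P_u / (φ × 0.6 F_EXX × L) = 299 / (0.75 × 0.6 × 100 × 22) = 0.302 in.
Required leg w = t_e / 0.707 = 0.4272 in → use 7/16 in.

w = 7/16 in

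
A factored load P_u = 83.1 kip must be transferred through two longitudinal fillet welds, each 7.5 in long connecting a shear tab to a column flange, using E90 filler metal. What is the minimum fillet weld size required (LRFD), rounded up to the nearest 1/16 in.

E90XX → F_EXX = 90 ksi.
Total weld length L = 15 in.
Required throat t_e = P_u / (φ × 0.6 F_EXX × L) = 83.1 / (0.75 × 0.6 × 90 × 15) = 0.1368 in.
Required leg w = t_e / 0.707 = 0.1935 in → use 1/4 in.

w = 1/4 in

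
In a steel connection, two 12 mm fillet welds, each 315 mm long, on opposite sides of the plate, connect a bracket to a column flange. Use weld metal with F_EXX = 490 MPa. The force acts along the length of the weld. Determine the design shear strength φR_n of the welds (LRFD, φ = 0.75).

Effective throat t_e = 0.707 × 12 = 8.484 mm.
Total length L = 630 mm; A_we = 8.484 × 630 = 5345 mm².
F_nw = 0.6 F_EXX = 0.6 × 490 = 294 MPa.
φR_n = 0.75 × 294 × 5345 × 10⁻³ = 1179 kN.

φR_n ≈ 1180 kN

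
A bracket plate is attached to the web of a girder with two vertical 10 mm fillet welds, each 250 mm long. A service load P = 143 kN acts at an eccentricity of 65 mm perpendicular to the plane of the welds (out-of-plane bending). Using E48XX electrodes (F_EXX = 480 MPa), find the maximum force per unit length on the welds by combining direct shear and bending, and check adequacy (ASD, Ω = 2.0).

L_w = 2 × 250 = 500 mm; section modulus (unit throat) S = 2 × L²/6 = 20830 mm².
Direct shear f_v = P/L_w = 143×10³/500 = 286 N/mm.
Moment M = P × e = 143×10³ × 65 = 9295000 N·mm; bending f_b = M/S = 446.2 N/mm.
f_max = √(f_v² + f_b²) = √(286² + 446.2²) = 530 N/mm.
r_n/Ω = (1/2.0) × 0.6 × 480 × (0.707 × 10) = 1018 N/mm → adequate.

f_max ≈ 530 N/mm; adequate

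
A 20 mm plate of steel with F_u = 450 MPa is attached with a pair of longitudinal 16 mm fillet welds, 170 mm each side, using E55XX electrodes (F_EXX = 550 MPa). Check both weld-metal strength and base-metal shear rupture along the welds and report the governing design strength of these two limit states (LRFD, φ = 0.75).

t_e = 0.707 × 16 = 11.31 mm; L = 340 mm.
Weld metal: φR_n = 0.75 × 0.6 × 550 × 11.31 × 340 × 10⁻³ = 951.9 kN.
Base metal (shear rupture): φR_n = 0.75 × 0.6 × 450 × 20 × 340 × 10⁻³ = 1377 kN.
Governing: weld metal.

φR_n ≈ 952 kN (weld metal governs)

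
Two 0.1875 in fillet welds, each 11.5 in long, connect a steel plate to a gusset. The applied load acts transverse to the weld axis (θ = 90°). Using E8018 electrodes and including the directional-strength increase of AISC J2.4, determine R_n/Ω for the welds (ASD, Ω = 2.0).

E80XX → F_EXX = 80 ksi.
t_e = 0.707 × 0.1875 = 0.1326 in; A_we = 0.1326 × 23 = 3.049 in².
Directional factor: 1.0 + 0.5 sin^1.5(90°) = 1.5.
F_nw = 0.6 × 80 × 1.5 = 72 ksi.
R_n/Ω = (72 × 3.049) / 2.0 = 109.8 kips.

R_n/Ω ≈ 110 kips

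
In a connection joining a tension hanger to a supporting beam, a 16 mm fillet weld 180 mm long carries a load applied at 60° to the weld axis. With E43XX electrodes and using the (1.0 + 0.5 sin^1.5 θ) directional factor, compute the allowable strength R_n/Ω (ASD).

R_n/Ω ≈ 369 kN

E43XX → F_EXX = 430 MPa.
t_e = 0.707 × 16 = 11.31 mm; A_we = 11.31 × 180 = 2036 mm².
Directional factor: 1.0 + 0.5 sin^1.5(60°) = 1.403.
F_nw = 0.6 × 430 × 1.403 = 362 MPa.
R_n/Ω = (362 × 2036) / 2.0 × 10⁻³ = 368.5 kN.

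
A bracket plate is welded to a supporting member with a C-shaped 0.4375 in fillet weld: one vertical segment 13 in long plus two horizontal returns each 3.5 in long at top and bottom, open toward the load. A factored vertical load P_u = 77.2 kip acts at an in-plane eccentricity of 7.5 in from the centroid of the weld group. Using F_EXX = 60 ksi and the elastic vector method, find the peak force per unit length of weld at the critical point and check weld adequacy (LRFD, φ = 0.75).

f_max ≈ 10.4 kip/in; NOT adequate

Total weld length L_w = 20 in. Treat welds as unit-width lines.
Centroid: x̄ = 2×3.5×1.75 / 20 = 0.6125 in from the vertical weld.
Polar moment about centroid: J = I_x + I_y = [13³/12 + 2×3.5×6.5²] + [13×0.6125² + 2(3.5³/12 + 3.5×1.137²)] = 499.9 in³.
Direct shear f_v = P/L_w = 77.2 / 20 = 3.86 kip/in (vertical).
Torsion M = P·e = 77.2 × 7.5 = 579 kip·in.
Critical point at (x, y) = (2.888, 6.5) from centroid. f_tx = M·y/J = 7.528 kip/in; f_ty = M·x/J = 3.344 kip/in.
Resultant f_max = √[f_tx² + (f_v + f_ty)²] = √[7.528² + (3.86 + 3.344)²] = 10.42 kip/in.
Capacity per unit length: φr_n = 0.75 × 0.6 × 60 × (0.707 × 0.4375) = 8.351 kip/in.
10.42 > 8.351 → NOT adequate.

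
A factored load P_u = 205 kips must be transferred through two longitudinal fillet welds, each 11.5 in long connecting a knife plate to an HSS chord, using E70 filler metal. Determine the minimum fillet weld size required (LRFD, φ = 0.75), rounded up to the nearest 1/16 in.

w = 7/16 in

E70XX → F_EXX = 70 ksi.
Total weld length L = 23 in.
Required throat t_e = P_u / (φ × 0.6 F_EXX × L) = 205 / (0.75 × 0.6 × 70 × 23) = 0.283 in.
Required leg w = t_e / 0.707 = 0.4002 in → use 7/16 in.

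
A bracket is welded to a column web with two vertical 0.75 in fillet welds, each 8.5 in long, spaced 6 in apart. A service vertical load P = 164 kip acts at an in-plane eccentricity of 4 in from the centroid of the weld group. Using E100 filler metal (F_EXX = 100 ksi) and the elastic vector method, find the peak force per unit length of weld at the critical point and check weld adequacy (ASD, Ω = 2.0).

Total weld length L_w = 17 in. Treat welds as unit-width lines.
Polar moment about centroid: J = 2[d³/12 + d(b/2)²] = 2[8.5³/12 + 8.5×3²] = 255.4 in³.
Direct shear f_v = P/L_w = 164 / 17 = 9.647 kip/in (vertical).
Torsion M = P·e = 164 × 4 = 656 kip·in.
Critical point at (x, y) = (3, 4.25) from centroid. f_tx = M·y/J = 10.92 kip/in; f_ty = M·x/J = 7.707 kip/in.
Resultant f_max = √[f_tx² + (f_v + f_ty)²] = √[10.92² + (9.647 + 7.707)²] = 20.5 kip/in.
Capacity per unit length: r_n/Ω = (1/2.0) × 0.6 × 100 × (0.707 × 0.75) = 15.91 kip/in.
20.5 > 15.91 → NOT adequate.

f_max ≈ 20.5 kip/in; NOT adequate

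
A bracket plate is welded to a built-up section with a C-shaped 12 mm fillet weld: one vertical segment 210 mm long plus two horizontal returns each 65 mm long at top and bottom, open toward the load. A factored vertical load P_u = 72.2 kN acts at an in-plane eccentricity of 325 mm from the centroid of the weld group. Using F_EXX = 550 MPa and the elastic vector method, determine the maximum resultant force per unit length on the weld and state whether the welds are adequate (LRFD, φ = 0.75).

f_max ≈ 1290 N/mm; adequate

Total weld length L_w = 340 mm. Treat welds as unit-width lines.
Centroid: x̄ = 2×65×32.5 / 340 = 12.43 mm from the vertical weld.
Polar moment about centroid: J = I_x + I_y = [210³/12 + 2×65×105²] + [210×12.43² + 2(65³/12 + 65×20.07²)] = 2336000 mm³.
Direct shear f_v = P/L_w = 72.2×10³ / 340 = 212.4 N/mm (vertical).
Torsion M = P·e = 72.2×10³ × 325 = 23465000 N·mm.
Critical point at (x, y) = (52.57, 105) from centroid. f_tx = M·y/J = 1055 N/mm; f_ty = M·x/J = 528.2 N/mm.
Resultant f_max = √[f_tx² + (f_v + f_ty)²] = √[1055² + (212.4 + 528.2)²] = 1289 N/mm.
Capacity per unit length: φr_n = 0.75 × 0.6 × 550 × (0.707 × 12) = 2100 N/mm.
1289 ≤ 2100 → adequate.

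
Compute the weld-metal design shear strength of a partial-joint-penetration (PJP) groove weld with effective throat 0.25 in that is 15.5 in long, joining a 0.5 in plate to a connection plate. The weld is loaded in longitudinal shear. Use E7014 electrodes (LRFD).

φR_n ≈ 122 kips

E70XX → F_EXX = 70 ksi.
Effective throat (given) t_e = 0.25 in.
A_we = 0.25 × 15.5 = 3.875 in².
F_nw = 0.6 F_EXX = 42 ksi.
φR_n = 0.75 × 42 × 3.875 = 122.1 kips.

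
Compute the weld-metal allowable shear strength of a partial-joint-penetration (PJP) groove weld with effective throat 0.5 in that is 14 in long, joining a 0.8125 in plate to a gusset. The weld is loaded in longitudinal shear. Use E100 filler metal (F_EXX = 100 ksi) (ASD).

Effective throat (given) t_e = 0.5 in.
A_we = 0.5 × 14 = 7 in².
F_nw = 0.6 F_EXX = 60 ksi.
R_n/Ω = (60 × 7) / 2.0 = 210 kip.

R_n/Ω ≈ 210 kip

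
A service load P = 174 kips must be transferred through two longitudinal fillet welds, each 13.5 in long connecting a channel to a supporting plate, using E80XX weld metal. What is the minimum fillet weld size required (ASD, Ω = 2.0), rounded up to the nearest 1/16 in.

w = 7/16 in

E80XX → F_EXX = 80 ksi.
Total weld length L = 27 in.
Required throat t_e = P × Ω / (0.6 F_EXX × L) = 174 × 2.0 / (0.6 × 80 × 27) = 0.2685 in.
Required leg w = t_e / 0.707 = 0.3798 in → use 7/16 in.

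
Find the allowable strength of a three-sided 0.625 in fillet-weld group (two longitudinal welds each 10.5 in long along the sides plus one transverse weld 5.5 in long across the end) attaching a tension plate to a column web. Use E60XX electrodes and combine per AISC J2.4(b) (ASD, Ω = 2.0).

E60XX → F_EXX = 60 ksi.
t_e = 0.707 × 0.625 = 0.4419 in.
R_nwl = 0.6 × 60 × 0.4419 × 21 = 334.1 kip (longitudinal, 2 welds).
R_nwt = 0.6 × 60 × 0.4419 × 5.5 = 87.49 kip (transverse, base value).
(i) R_nwl + R_nwt = 421.5 kip; (ii) 0.85 R_nwl + 1.5 R_nwt = 415.2 kip.
R_n = max = 421.5 kip [governs: (i)]; R_n/Ω = 210.8 kip.

R_n/Ω ≈ 211 kip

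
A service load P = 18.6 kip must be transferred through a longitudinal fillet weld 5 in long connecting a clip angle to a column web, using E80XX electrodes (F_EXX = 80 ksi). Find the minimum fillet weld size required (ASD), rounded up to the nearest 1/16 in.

w = 1/4 in

Total weld length L = 5 in.
Required throat t_e = P × Ω / (0.6 F_EXX × L) = 18.6 × 2.0 / (0.6 × 80 × 5) = 0.155 in.
Required leg w = t_e / 0.707 = 0.2192 in → use 1/4 in.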